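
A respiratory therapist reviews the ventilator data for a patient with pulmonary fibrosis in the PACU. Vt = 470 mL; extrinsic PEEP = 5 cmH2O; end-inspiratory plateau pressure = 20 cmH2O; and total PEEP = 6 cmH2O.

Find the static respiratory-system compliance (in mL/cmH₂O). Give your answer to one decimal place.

End-expiratory occlusion gives total PEEP = 6 cmH2O (intrinsic PEEP = 6 − 5 = 1). Use total PEEP for the elastic gradient.
Cstat = Vt / (Pplat − PEEPtotal) = 470 / (20 − 6) = 470 / 14.0 = 33.571 mL/cmH2O.

33.6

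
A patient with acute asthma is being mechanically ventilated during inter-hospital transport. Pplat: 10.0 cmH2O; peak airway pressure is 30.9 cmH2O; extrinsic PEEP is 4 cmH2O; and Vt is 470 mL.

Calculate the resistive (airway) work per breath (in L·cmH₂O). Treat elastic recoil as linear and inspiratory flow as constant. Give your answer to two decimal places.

With constant inspiratory flow the resistive pressure is constant at PIP − Pplat = 30.9 − 10.0 = 20.9 cmH2O, so resistive work = 20.9 × 0.470 = 9.823 L·cmH2O.

9.82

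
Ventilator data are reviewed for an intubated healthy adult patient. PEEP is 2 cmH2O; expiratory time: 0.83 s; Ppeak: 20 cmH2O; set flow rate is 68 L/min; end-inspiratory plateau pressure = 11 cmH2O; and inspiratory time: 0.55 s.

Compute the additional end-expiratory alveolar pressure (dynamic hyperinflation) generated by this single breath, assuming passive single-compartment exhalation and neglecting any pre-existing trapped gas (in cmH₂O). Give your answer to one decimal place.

2.0

Flow: 68 L/min ÷ 60 = 1.1333 L/s.
Vt = flow × Ti = 1.1333 L/s × 0.55 s × 1000 mL/L = 623.32 mL.
R = (PIP − Pplat)/V̇ = (20 − 11) / 1.1333 = 9.0/1.1333 = 7.941 cmH2O·s/L.
C = Vt/(Pplat − PEEP) = 623.32 / (11 − 2) = 623.32/9.0 = 69.258 mL/cmH2O.
τ = R × C = 7.941 × 0.06926 L/cmH2O = 0.55 s.
Fraction remaining = e^(−Te/τ) = e^(−0.83/0.55) = 0.2211; trapped volume = 623.32 × 0.2211 = 137.82 mL.
Additional alveolar pressure from trapping ≈ V_trapped / C = 137.82 / 69.258 = 1.99 cmH2O.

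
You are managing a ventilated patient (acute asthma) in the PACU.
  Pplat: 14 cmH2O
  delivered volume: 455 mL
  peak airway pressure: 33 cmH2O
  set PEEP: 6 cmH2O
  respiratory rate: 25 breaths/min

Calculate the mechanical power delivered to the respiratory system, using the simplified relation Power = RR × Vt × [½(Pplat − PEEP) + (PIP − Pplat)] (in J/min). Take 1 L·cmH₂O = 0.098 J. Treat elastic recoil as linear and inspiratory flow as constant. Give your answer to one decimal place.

Per-breath work = Vt × [½(Pplat−PEEP) + (PIP−Pplat)] = 0.455 × [0.5×8.0 + 19.0] = 0.455 × 23.0 = 10.465 L·cmH2O.
Power = 25 × 10.465 = 261.63 L·cmH2O/min.
× 0.098 J/(L·cmH2O) → 25.64 J/min.

25.6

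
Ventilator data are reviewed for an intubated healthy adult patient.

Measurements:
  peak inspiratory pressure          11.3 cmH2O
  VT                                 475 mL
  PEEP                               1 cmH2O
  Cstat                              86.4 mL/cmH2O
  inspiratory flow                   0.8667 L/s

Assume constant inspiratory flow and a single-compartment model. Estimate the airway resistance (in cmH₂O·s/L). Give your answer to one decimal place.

Equation of motion (constant flow): PIP = Vt/C + R·V̇ + PEEP.
R·V̇ = PIP − Vt/C − PEEP = 11.3 − 475/86.4 − 1 = 11.3 − 5.498 − 1 = 4.802 cmH2O.
R = 4.802 / 0.8667 = 5.541 cmH2O·s/L.

5.5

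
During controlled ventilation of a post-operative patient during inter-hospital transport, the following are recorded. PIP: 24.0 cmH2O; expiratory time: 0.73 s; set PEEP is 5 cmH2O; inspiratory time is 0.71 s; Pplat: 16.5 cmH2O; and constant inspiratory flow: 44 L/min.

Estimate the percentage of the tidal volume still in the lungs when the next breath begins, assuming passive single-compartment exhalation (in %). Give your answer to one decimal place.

20.7

Flow: 44 L/min ÷ 60 = 0.7333 L/s.
Vt = flow × Ti = 0.7333 L/s × 0.71 s × 1000 mL/L = 520.64 mL.
R = (PIP − Pplat)/V̇ = (24.0 − 16.5) / 0.7333 = 7.5/0.7333 = 10.228 cmH2O·s/L.
C = Vt/(Pplat − PEEP) = 520.64 / (16.5 − 5) = 520.64/11.5 = 45.273 mL/cmH2O.
τ = R × C = 10.228 × 0.04527 L/cmH2O = 0.463 s.
Fraction remaining at end-expiration = e^(−Te/τ) = e^(−0.73/0.463) = 0.2067 → 20.67%.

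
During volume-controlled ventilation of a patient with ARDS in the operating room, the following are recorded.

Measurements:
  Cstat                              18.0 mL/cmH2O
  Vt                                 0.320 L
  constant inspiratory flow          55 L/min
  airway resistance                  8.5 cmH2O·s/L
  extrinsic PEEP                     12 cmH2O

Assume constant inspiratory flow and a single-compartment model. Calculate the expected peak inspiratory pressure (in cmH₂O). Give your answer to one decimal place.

Flow: 55 L/min ÷ 60 = 0.9167 L/s.
Equation of motion (constant flow): PIP = Vt/C + R·V̇ + PEEP.
PIP = 320/18.0 + 8.5×0.9167 + 12 = 17.778 + 7.792 + 12 = 37.57 cmH2O.

37.6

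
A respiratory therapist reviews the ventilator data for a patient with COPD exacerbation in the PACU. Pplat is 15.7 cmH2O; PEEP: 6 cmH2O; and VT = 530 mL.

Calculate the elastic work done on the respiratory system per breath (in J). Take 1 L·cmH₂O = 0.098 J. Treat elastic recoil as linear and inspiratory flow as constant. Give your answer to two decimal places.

0.25

Elastic work ≈ ½ × (Pplat − PEEP) × Vt = 0.5 × (15.7 − 6) × 0.530 L = 0.5 × 9.7 × 0.530 = 2.571 L·cmH2O.
× 0.098 J/(L·cmH2O) → 0.252 J.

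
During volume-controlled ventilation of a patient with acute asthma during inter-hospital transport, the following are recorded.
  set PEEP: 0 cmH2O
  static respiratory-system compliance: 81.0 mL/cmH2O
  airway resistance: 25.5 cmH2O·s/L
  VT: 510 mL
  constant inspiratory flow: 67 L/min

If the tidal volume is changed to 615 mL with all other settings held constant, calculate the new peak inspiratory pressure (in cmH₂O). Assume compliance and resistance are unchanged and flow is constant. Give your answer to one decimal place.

Flow: 67 L/min ÷ 60 = 1.1167 L/s.
PIP = Vt/C + R·V̇ + PEEP (constant-flow equation of motion).
Only the elastic term changes: ΔPIP = ΔVt / C = (615 − 510) / 81.0 = 1.296 cmH2O.
Original PIP = 510/81.0 + 25.5×1.1167 + 0 = 34.772 cmH2O; new PIP = 34.772 + (1.296) = 36.068 cmH2O.

36.1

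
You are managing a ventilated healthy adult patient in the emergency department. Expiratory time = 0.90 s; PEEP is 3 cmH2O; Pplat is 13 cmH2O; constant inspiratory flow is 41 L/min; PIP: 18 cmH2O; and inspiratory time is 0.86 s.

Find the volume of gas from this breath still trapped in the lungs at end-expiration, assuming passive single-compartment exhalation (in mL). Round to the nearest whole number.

72

Flow: 41 L/min ÷ 60 = 0.6833 L/s.
Vt = flow × Ti = 0.6833 L/s × 0.86 s × 1000 mL/L = 587.64 mL.
R = (PIP − Pplat)/V̇ = (18 − 13) / 0.6833 = 5.0/0.6833 = 7.317 cmH2O·s/L.
C = Vt/(Pplat − PEEP) = 587.64 / (13 − 3) = 587.64/10.0 = 58.764 mL/cmH2O.
τ = R × C = 7.317 × 0.05876 L/cmH2O = 0.4299 s.
Fraction remaining = e^(−Te/τ) = e^(−0.90/0.4299) = 0.1233.
Trapped volume = 587.64 × 0.1233 = 72.456 mL.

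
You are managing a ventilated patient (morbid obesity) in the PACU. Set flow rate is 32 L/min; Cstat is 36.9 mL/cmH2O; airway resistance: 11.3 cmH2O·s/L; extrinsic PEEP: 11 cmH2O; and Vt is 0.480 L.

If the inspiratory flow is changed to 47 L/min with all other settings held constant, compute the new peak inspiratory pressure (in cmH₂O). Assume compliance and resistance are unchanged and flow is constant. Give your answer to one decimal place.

Flow: 32 L/min ÷ 60 = 0.5333 L/s.
New flow: 47 L/min ÷ 60 = 0.7833 L/s.
PIP = Vt/C + R·V̇ + PEEP (constant-flow equation of motion).
Only the resistive term changes: ΔPIP = R × ΔV̇ = 11.3 × (0.7833 − 0.5333) = 11.3 × 0.25 = 2.825 cmH2O.
Original PIP = 480/36.9 + 11.3×0.5333 + 11 = 30.034 cmH2O; new PIP = 30.034 + (2.825) = 32.859 cmH2O.

32.9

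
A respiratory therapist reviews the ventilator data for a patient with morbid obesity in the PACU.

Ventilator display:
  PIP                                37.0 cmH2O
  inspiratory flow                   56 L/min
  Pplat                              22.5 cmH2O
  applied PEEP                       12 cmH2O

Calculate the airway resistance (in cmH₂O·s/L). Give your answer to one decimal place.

15.5

Flow: 56 L/min ÷ 60 = 0.9333 L/s.
Raw = (PIP − Pplat) / flow = (37.0 − 22.5) / 0.9333 = 14.5 / 0.9333 = 15.536 cmH2O·s/L.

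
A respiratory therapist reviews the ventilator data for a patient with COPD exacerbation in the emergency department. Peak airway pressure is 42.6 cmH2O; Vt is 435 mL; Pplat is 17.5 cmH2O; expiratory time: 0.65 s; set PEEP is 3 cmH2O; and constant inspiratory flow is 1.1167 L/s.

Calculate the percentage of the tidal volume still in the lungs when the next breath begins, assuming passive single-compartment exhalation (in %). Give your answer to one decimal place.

R = (PIP − Pplat)/V̇ = (42.6 − 17.5) / 1.1167 = 25.1/1.1167 = 22.477 cmH2O·s/L.
C = Vt/(Pplat − PEEP) = 435.0 / (17.5 − 3) = 435.0/14.5 = 30.0 mL/cmH2O.
τ = R × C = 22.477 × 0.03 L/cmH2O = 0.6743 s.
Fraction remaining at end-expiration = e^(−Te/τ) = e^(−0.65/0.6743) = 0.3814 → 38.14%.

38.1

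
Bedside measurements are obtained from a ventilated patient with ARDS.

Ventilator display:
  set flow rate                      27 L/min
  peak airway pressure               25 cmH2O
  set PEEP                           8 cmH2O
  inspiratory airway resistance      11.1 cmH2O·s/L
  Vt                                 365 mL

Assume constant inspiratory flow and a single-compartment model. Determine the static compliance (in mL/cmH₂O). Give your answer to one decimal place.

Flow: 27 L/min ÷ 60 = 0.45 L/s.
Equation of motion (constant flow): PIP = Vt/C + R·V̇ + PEEP.
Vt/C = PIP − R·V̇ − PEEP = 25 − 11.1×0.45 − 8 = 25 − 4.995 − 8 = 12.005 cmH2O.
C = Vt / 12.005 = 365 / 12.005 = 30.404 mL/cmH2O.

30.4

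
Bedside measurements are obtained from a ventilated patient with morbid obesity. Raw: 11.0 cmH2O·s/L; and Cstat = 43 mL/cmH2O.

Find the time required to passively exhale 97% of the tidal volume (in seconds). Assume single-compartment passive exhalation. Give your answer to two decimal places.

1.66

τ = R × C = 11.0 × 43 mL/cmH2O = 11.0 × 0.043 L/cmH2O = 0.473 s.
Exhaled fraction f = 1 − e^(−t/τ) → t = −τ·ln(1 − f) = −0.473·ln(0.03) = 1.659 s.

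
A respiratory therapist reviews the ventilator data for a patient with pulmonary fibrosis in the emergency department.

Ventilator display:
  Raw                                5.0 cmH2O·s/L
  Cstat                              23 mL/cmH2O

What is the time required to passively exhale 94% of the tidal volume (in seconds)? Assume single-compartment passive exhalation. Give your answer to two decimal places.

0.32

τ = R × C = 5.0 × 23 mL/cmH2O = 5.0 × 0.023 L/cmH2O = 0.115 s.
Exhaled fraction f = 1 − e^(−t/τ) → t = −τ·ln(1 − f) = −0.115·ln(0.06) = 0.3235 s.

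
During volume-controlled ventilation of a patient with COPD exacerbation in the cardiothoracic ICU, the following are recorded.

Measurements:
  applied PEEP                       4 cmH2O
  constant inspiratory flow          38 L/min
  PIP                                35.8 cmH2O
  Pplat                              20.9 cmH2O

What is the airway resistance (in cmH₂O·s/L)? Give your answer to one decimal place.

23.5

Flow: 38 L/min ÷ 60 = 0.6333 L/s.
Raw = (PIP − Pplat) / flow = (35.8 − 20.9) / 0.6333 = 14.9 / 0.6333 = 23.528 cmH2O·s/L.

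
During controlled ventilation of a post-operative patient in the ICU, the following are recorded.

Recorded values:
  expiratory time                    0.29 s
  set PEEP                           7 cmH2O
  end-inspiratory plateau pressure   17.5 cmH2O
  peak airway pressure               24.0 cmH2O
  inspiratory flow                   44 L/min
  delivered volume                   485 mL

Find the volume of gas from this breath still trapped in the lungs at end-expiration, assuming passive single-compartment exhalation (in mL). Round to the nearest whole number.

239

Flow: 44 L/min ÷ 60 = 0.7333 L/s.
R = (PIP − Pplat)/V̇ = (24.0 − 17.5) / 0.7333 = 6.5/0.7333 = 8.864 cmH2O·s/L.
C = Vt/(Pplat − PEEP) = 485.0 / (17.5 − 7) = 485.0/10.5 = 46.19 mL/cmH2O.
τ = R × C = 8.864 × 0.04619 L/cmH2O = 0.4094 s.
Fraction remaining = e^(−Te/τ) = e^(−0.29/0.4094) = 0.4925.
Trapped volume = 485.0 × 0.4925 = 238.86 mL.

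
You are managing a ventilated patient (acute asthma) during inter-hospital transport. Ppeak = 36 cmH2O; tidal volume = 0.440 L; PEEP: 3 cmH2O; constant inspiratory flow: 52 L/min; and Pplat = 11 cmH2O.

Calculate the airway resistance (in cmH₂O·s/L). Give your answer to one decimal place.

Flow: 52 L/min ÷ 60 = 0.8667 L/s.
Raw = (PIP − Pplat) / flow = (36 − 11) / 0.8667 = 25.0 / 0.8667 = 28.845 cmH2O·s/L.

28.8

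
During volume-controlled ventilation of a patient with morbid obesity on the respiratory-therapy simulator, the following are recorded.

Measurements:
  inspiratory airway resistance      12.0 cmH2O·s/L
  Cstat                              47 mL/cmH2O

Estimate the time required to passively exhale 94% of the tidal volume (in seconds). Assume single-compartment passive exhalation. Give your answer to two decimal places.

τ = R × C = 12.0 × 47 mL/cmH2O = 12.0 × 0.047 L/cmH2O = 0.564 s.
Exhaled fraction f = 1 − e^(−t/τ) → t = −τ·ln(1 − f) = −0.564·ln(0.06) = 1.587 s.

1.59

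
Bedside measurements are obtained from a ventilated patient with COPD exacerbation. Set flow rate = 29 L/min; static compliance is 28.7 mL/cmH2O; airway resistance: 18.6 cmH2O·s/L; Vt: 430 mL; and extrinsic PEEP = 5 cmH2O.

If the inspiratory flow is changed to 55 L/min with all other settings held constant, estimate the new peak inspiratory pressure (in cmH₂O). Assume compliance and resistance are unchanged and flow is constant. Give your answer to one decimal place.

Flow: 29 L/min ÷ 60 = 0.4833 L/s.
New flow: 55 L/min ÷ 60 = 0.9167 L/s.
PIP = Vt/C + R·V̇ + PEEP (constant-flow equation of motion).
Only the resistive term changes: ΔPIP = R × ΔV̇ = 18.6 × (0.9167 − 0.4833) = 18.6 × 0.4334 = 8.061 cmH2O.
Original PIP = 430/28.7 + 18.6×0.4833 + 5 = 28.972 cmH2O; new PIP = 28.972 + (8.061) = 37.033 cmH2O.

37.0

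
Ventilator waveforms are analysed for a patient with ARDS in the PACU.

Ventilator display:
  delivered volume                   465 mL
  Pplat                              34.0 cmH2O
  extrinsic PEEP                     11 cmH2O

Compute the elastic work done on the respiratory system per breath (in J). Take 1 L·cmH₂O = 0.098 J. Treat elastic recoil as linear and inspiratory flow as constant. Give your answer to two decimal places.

Elastic work ≈ ½ × (Pplat − PEEP) × Vt = 0.5 × (34.0 − 11) × 0.465 L = 0.5 × 23.0 × 0.465 = 5.348 L·cmH2O.
× 0.098 J/(L·cmH2O) → 0.5241 J.

0.52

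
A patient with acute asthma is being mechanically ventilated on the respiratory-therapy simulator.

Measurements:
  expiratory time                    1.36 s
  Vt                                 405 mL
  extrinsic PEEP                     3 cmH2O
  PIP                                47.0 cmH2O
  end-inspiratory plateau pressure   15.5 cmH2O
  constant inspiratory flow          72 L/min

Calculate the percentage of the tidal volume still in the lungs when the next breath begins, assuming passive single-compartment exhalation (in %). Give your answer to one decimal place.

20.2

Flow: 72 L/min ÷ 60 = 1.2 L/s.
R = (PIP − Pplat)/V̇ = (47.0 − 15.5) / 1.2 = 31.5/1.2 = 26.25 cmH2O·s/L.
C = Vt/(Pplat − PEEP) = 405.0 / (15.5 − 3) = 405.0/12.5 = 32.4 mL/cmH2O.
τ = R × C = 26.25 × 0.0324 L/cmH2O = 0.8505 s.
Fraction remaining at end-expiration = e^(−Te/τ) = e^(−1.36/0.8505) = 0.2021 → 20.21%.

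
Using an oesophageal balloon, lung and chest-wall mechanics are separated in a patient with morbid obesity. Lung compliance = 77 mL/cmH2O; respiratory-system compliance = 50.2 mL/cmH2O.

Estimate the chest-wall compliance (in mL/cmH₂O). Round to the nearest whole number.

144

1/Ccw = 1/Crs − 1/CL.
1/Ccw = 1/50.2 − 1/77 = 0.006933.
Ccw = 144.24 mL/cmH2O.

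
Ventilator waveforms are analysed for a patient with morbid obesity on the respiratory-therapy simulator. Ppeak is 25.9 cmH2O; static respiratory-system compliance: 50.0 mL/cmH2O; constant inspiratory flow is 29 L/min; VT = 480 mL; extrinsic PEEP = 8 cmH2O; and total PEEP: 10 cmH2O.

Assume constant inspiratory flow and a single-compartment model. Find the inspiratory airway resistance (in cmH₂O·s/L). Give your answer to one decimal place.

13.0

Flow: 29 L/min ÷ 60 = 0.4833 L/s.
Total PEEP = 10 cmH2O (set 8 + intrinsic 2); this is the baseline alveolar pressure.
Equation of motion (constant flow): PIP = Vt/C + R·V̇ + PEEP.
R·V̇ = PIP − Vt/C − PEEP = 25.9 − 480/50.0 − 10 = 25.9 − 9.6 − 10 = 6.3 cmH2O.
R = 6.3 / 0.4833 = 13.035 cmH2O·s/L.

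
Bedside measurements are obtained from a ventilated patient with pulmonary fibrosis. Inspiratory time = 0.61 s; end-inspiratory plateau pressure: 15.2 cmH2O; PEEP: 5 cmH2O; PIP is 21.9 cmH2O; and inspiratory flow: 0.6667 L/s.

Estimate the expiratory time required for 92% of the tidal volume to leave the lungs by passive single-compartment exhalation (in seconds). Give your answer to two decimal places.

Vt = flow × Ti = 0.6667 L/s × 0.61 s × 1000 mL/L = 406.69 mL.
R = (PIP − Pplat)/V̇ = (21.9 − 15.2) / 0.6667 = 6.7/0.6667 = 10.049 cmH2O·s/L.
C = Vt/(Pplat − PEEP) = 406.69 / (15.2 − 5) = 406.69/10.2 = 39.872 mL/cmH2O.
τ = R × C = 10.049 × 0.03987 L/cmH2O = 0.4007 s.
t = −τ·ln(1 − 0.92) = −0.4007·ln(0.08) = 1.012 s.

1.01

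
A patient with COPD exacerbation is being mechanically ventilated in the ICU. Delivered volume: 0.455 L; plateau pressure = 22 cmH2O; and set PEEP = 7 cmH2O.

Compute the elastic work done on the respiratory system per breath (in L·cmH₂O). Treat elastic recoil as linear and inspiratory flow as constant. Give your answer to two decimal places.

3.41

Elastic work ≈ ½ × (Pplat − PEEP) × Vt = 0.5 × (22 − 7) × 0.455 L = 0.5 × 15.0 × 0.455 = 3.413 L·cmH2O.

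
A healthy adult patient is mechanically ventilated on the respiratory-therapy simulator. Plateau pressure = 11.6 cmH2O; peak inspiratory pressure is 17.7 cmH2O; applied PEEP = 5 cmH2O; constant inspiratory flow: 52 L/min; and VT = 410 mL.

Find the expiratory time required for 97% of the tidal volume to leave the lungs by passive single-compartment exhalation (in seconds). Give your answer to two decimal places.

1.53

Flow: 52 L/min ÷ 60 = 0.8667 L/s.
R = (PIP − Pplat)/V̇ = (17.7 − 11.6) / 0.8667 = 6.1/0.8667 = 7.038 cmH2O·s/L.
C = Vt/(Pplat − PEEP) = 410.0 / (11.6 − 5) = 410.0/6.6 = 62.121 mL/cmH2O.
τ = R × C = 7.038 × 0.06212 L/cmH2O = 0.4372 s.
t = −τ·ln(1 − 0.97) = −0.4372·ln(0.03) = 1.533 s.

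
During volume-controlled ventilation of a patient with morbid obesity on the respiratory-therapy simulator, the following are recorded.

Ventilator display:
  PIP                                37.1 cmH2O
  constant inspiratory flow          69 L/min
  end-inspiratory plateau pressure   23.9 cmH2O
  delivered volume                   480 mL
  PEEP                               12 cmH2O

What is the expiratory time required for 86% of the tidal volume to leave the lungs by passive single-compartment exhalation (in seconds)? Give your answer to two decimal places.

Flow: 69 L/min ÷ 60 = 1.15 L/s.
R = (PIP − Pplat)/V̇ = (37.1 − 23.9) / 1.15 = 13.2/1.15 = 11.478 cmH2O·s/L.
C = Vt/(Pplat − PEEP) = 480.0 / (23.9 − 12) = 480.0/11.9 = 40.336 mL/cmH2O.
τ = R × C = 11.478 × 0.04034 L/cmH2O = 0.463 s.
t = −τ·ln(1 − 0.86) = −0.463·ln(0.14) = 0.9103 s.

0.91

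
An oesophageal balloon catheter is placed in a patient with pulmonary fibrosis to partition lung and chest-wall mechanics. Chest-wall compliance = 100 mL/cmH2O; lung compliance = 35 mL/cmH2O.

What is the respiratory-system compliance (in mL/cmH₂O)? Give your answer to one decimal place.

Lung and chest wall are elastances in series: 1/Crs = 1/CL + 1/Ccw.
1/Crs = 1/35 + 1/100 = 0.03857.
Crs = 25.927 mL/cmH2O.

25.9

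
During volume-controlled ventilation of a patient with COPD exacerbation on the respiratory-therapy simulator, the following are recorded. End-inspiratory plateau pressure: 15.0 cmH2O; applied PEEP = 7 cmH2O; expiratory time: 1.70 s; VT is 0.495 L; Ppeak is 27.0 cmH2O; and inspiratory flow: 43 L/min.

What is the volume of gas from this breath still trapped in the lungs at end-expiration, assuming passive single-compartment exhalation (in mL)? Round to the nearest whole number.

Flow: 43 L/min ÷ 60 = 0.7167 L/s.
R = (PIP − Pplat)/V̇ = (27.0 − 15.0) / 0.7167 = 12.0/0.7167 = 16.743 cmH2O·s/L.
C = Vt/(Pplat − PEEP) = 495.0 / (15.0 − 7) = 495.0/8.0 = 61.875 mL/cmH2O.
τ = R × C = 16.743 × 0.06188 L/cmH2O = 1.036 s.
Fraction remaining = e^(−Te/τ) = e^(−1.70/1.036) = 0.1938.
Trapped volume = 495.0 × 0.1938 = 95.931 mL.

96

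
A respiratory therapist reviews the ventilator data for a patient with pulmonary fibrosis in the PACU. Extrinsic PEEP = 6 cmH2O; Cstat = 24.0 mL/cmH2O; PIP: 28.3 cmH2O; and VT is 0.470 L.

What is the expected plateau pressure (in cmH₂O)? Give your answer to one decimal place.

Pplat = PEEP + Vt / Cstat = 6 + 470 / 24.0 = 6 + 19.583 = 25.583 cmH2O.

25.6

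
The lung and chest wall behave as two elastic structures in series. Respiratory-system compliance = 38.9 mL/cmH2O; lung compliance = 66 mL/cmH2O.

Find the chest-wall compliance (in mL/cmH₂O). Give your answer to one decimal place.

94.7

1/Ccw = 1/Crs − 1/CL.
1/Ccw = 1/38.9 − 1/66 = 0.01056.
Ccw = 94.697 mL/cmH2O.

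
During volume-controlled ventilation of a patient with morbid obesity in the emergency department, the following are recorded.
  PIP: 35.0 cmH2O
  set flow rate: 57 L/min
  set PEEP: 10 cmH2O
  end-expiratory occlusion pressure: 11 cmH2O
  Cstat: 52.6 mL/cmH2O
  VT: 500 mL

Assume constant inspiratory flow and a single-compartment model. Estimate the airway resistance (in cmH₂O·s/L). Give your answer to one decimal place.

15.3

Flow: 57 L/min ÷ 60 = 0.95 L/s.
Total PEEP = 11 cmH2O (set 10 + intrinsic 1); this is the baseline alveolar pressure.
Equation of motion (constant flow): PIP = Vt/C + R·V̇ + PEEP.
R·V̇ = PIP − Vt/C − PEEP = 35.0 − 500/52.6 − 11 = 35.0 − 9.506 − 11 = 14.494 cmH2O.
R = 14.494 / 0.95 = 15.257 cmH2O·s/L.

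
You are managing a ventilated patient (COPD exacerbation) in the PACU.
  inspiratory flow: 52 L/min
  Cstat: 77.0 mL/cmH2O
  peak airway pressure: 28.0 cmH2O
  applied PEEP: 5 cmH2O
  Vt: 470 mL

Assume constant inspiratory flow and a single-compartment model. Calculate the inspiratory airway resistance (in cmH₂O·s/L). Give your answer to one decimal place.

19.5

Flow: 52 L/min ÷ 60 = 0.8667 L/s.
Equation of motion (constant flow): PIP = Vt/C + R·V̇ + PEEP.
R·V̇ = PIP − Vt/C − PEEP = 28.0 − 470/77.0 − 5 = 28.0 − 6.104 − 5 = 16.896 cmH2O.
R = 16.896 / 0.8667 = 19.495 cmH2O·s/L.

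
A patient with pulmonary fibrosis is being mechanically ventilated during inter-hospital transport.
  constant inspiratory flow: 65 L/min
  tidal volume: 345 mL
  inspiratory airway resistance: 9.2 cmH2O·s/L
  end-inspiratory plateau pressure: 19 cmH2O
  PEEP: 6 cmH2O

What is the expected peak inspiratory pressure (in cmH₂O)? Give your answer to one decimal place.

Flow: 65 L/min ÷ 60 = 1.0833 L/s.
PIP = Pplat + Raw × flow = 19 + 9.2 × 1.0833 = 19 + 9.966 = 28.966 cmH2O.

29.0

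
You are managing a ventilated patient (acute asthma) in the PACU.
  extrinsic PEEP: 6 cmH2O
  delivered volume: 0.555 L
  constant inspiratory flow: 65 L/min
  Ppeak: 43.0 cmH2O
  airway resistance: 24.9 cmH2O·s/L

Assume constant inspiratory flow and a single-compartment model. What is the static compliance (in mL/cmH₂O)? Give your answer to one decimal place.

Flow: 65 L/min ÷ 60 = 1.0833 L/s.
Equation of motion (constant flow): PIP = Vt/C + R·V̇ + PEEP.
Vt/C = PIP − R·V̇ − PEEP = 43.0 − 24.9×1.0833 − 6 = 43.0 − 26.974 − 6 = 10.026 cmH2O.
C = Vt / 10.026 = 555 / 10.026 = 55.356 mL/cmH2O.

55.4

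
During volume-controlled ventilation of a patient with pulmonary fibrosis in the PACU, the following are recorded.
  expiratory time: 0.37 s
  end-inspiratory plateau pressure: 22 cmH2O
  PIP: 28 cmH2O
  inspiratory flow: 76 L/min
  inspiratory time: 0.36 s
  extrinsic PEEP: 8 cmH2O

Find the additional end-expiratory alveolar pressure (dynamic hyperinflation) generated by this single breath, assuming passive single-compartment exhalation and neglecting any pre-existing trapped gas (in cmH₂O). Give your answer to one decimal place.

1.3

Flow: 76 L/min ÷ 60 = 1.2667 L/s.
Vt = flow × Ti = 1.2667 L/s × 0.36 s × 1000 mL/L = 456.01 mL.
R = (PIP − Pplat)/V̇ = (28 − 22) / 1.2667 = 6.0/1.2667 = 4.737 cmH2O·s/L.
C = Vt/(Pplat − PEEP) = 456.01 / (22 − 8) = 456.01/14.0 = 32.572 mL/cmH2O.
τ = R × C = 4.737 × 0.03257 L/cmH2O = 0.1543 s.
Fraction remaining = e^(−Te/τ) = e^(−0.37/0.1543) = 0.09091; trapped volume = 456.01 × 0.09091 = 41.456 mL.
Additional alveolar pressure from trapping ≈ V_trapped / C = 41.456 / 32.572 = 1.273 cmH2O.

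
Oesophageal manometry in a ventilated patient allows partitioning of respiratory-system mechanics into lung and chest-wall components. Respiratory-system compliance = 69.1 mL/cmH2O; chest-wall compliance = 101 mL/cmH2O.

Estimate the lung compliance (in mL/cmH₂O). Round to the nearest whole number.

1/CL = 1/Crs − 1/Ccw.
1/CL = 1/69.1 − 1/101 = 0.004571.
CL = 218.77 mL/cmH2O.

219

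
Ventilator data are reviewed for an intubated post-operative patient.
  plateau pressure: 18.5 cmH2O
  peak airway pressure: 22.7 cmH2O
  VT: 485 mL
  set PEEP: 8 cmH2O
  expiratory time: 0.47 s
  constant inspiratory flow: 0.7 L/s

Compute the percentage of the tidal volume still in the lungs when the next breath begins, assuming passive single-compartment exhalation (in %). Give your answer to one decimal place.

18.3

R = (PIP − Pplat)/V̇ = (22.7 − 18.5) / 0.7 = 4.2/0.7 = 6.0 cmH2O·s/L.
C = Vt/(Pplat − PEEP) = 485.0 / (18.5 − 8) = 485.0/10.5 = 46.19 mL/cmH2O.
τ = R × C = 6.0 × 0.04619 L/cmH2O = 0.2771 s.
Fraction remaining at end-expiration = e^(−Te/τ) = e^(−0.47/0.2771) = 0.1834 → 18.34%.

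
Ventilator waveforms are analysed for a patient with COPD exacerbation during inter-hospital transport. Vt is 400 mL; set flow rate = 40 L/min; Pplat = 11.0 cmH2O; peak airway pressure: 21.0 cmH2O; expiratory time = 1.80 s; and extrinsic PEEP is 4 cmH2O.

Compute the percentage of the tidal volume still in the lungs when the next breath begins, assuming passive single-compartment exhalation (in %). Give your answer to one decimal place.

12.2

Flow: 40 L/min ÷ 60 = 0.6667 L/s.
R = (PIP − Pplat)/V̇ = (21.0 − 11.0) / 0.6667 = 10.0/0.6667 = 14.999 cmH2O·s/L.
C = Vt/(Pplat − PEEP) = 400.0 / (11.0 − 4) = 400.0/7.0 = 57.143 mL/cmH2O.
τ = R × C = 14.999 × 0.05714 L/cmH2O = 0.857 s.
Fraction remaining at end-expiration = e^(−Te/τ) = e^(−1.80/0.857) = 0.1224 → 12.24%.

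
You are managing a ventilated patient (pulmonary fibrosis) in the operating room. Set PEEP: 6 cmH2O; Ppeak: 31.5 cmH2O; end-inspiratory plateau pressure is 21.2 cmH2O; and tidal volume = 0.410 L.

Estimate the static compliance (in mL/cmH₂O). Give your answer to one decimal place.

27.0

Cstat = Vt / (Pplat − PEEP) = 410 / (21.2 − 6) = 410 / 15.2 = 26.974 mL/cmH2O.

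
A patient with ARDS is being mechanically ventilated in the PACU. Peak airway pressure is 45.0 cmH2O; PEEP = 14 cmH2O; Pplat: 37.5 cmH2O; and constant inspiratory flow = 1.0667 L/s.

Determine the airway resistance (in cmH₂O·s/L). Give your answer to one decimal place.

7.0

Raw = (PIP − Pplat) / flow = (45.0 − 37.5) / 1.0667 = 7.5 / 1.0667 = 7.031 cmH2O·s/L.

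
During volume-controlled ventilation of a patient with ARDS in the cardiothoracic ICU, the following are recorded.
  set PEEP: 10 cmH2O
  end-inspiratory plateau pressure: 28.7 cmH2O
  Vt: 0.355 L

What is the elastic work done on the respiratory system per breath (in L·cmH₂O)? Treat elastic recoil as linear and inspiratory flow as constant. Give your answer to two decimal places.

Elastic work ≈ ½ × (Pplat − PEEP) × Vt = 0.5 × (28.7 − 10) × 0.355 L = 0.5 × 18.7 × 0.355 = 3.319 L·cmH2O.

3.32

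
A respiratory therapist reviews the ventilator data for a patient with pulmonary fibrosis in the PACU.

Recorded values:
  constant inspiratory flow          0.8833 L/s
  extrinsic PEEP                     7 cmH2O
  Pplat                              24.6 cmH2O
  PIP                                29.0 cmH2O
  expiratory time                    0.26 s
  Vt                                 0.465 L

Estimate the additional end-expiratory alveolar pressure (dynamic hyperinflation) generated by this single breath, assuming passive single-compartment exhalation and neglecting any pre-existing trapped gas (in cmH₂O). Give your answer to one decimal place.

2.4

R = (PIP − Pplat)/V̇ = (29.0 − 24.6) / 0.8833 = 4.4/0.8833 = 4.981 cmH2O·s/L.
C = Vt/(Pplat − PEEP) = 465.0 / (24.6 − 7) = 465.0/17.6 = 26.42 mL/cmH2O.
τ = R × C = 4.981 × 0.02642 L/cmH2O = 0.1316 s.
Fraction remaining = e^(−Te/τ) = e^(−0.26/0.1316) = 0.1387; trapped volume = 465.0 × 0.1387 = 64.496 mL.
Additional alveolar pressure from trapping ≈ V_trapped / C = 64.496 / 26.42 = 2.441 cmH2O.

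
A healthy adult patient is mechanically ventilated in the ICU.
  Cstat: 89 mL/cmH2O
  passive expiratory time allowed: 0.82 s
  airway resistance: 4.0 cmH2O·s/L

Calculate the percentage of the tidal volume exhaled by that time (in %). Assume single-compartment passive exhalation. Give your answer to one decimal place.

90.0

τ = R × C = 4.0 × 89 mL/cmH2O = 4.0 × 0.089 L/cmH2O = 0.356 s.
Passive exhalation: V(t)/V₀ = e^(−t/τ) = e^(−0.82/0.356) = 0.09992.
Fraction exhaled = 1 − 0.09992 = 0.9001 → 90.01%.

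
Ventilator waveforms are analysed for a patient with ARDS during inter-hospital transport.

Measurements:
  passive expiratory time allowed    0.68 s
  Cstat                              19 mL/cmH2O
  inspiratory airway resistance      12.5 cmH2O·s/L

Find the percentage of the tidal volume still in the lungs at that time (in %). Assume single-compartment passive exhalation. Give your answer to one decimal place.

5.7

τ = R × C = 12.5 × 19 mL/cmH2O = 12.5 × 0.019 L/cmH2O = 0.2375 s.
Passive exhalation: V(t)/V₀ = e^(−t/τ) = e^(−0.68/0.2375) = 0.05709.
Fraction remaining = 0.05709 → 5.709%.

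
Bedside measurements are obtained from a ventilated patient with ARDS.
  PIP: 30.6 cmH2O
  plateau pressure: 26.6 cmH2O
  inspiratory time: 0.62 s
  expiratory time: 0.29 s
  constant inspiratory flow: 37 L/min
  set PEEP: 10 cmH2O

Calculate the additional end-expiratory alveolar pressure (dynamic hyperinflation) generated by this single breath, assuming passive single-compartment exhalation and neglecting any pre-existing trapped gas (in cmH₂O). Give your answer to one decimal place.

2.4

Flow: 37 L/min ÷ 60 = 0.6167 L/s.
Vt = flow × Ti = 0.6167 L/s × 0.62 s × 1000 mL/L = 382.35 mL.
R = (PIP − Pplat)/V̇ = (30.6 − 26.6) / 0.6167 = 4.0/0.6167 = 6.486 cmH2O·s/L.
C = Vt/(Pplat − PEEP) = 382.35 / (26.6 − 10) = 382.35/16.6 = 23.033 mL/cmH2O.
τ = R × C = 6.486 × 0.02303 L/cmH2O = 0.1494 s.
Fraction remaining = e^(−Te/τ) = e^(−0.29/0.1494) = 0.1435; trapped volume = 382.35 × 0.1435 = 54.867 mL.
Additional alveolar pressure from trapping ≈ V_trapped / C = 54.867 / 23.033 = 2.382 cmH2O.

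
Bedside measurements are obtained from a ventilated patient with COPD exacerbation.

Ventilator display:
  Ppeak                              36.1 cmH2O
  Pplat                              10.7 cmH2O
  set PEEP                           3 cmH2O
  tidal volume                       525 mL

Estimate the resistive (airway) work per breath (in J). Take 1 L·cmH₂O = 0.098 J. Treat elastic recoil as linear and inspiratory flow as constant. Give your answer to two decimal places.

1.31

With constant inspiratory flow the resistive pressure is constant at PIP − Pplat = 36.1 − 10.7 = 25.4 cmH2O, so resistive work = 25.4 × 0.525 = 13.335 L·cmH2O.
× 0.098 J/(L·cmH2O) → 1.307 J.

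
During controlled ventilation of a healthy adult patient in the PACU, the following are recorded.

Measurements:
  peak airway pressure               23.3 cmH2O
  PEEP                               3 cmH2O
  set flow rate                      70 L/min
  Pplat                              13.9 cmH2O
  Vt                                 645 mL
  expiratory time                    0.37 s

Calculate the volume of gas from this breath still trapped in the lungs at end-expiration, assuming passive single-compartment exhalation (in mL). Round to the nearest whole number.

Flow: 70 L/min ÷ 60 = 1.1667 L/s.
R = (PIP − Pplat)/V̇ = (23.3 − 13.9) / 1.1667 = 9.4/1.1667 = 8.057 cmH2O·s/L.
C = Vt/(Pplat − PEEP) = 645.0 / (13.9 − 3) = 645.0/10.9 = 59.174 mL/cmH2O.
τ = R × C = 8.057 × 0.05917 L/cmH2O = 0.4767 s.
Fraction remaining = e^(−Te/τ) = e^(−0.37/0.4767) = 0.4602.
Trapped volume = 645.0 × 0.4602 = 296.83 mL.

297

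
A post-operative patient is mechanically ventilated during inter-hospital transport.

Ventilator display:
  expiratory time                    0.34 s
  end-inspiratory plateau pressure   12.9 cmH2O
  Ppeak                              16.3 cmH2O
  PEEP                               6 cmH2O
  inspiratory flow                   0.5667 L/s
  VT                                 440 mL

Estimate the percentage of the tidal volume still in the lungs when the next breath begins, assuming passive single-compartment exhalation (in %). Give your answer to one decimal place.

41.1

R = (PIP − Pplat)/V̇ = (16.3 − 12.9) / 0.5667 = 3.4/0.5667 = 6.0 cmH2O·s/L.
C = Vt/(Pplat − PEEP) = 440.0 / (12.9 − 6) = 440.0/6.9 = 63.768 mL/cmH2O.
τ = R × C = 6.0 × 0.06377 L/cmH2O = 0.3826 s.
Fraction remaining at end-expiration = e^(−Te/τ) = e^(−0.34/0.3826) = 0.4112 → 41.12%.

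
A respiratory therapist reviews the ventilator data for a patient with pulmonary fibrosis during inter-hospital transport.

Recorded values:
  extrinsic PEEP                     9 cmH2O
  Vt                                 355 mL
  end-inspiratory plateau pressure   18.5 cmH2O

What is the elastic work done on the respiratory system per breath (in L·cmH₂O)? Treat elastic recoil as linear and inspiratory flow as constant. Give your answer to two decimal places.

1.69

Elastic work ≈ ½ × (Pplat − PEEP) × Vt = 0.5 × (18.5 − 9) × 0.355 L = 0.5 × 9.5 × 0.355 = 1.686 L·cmH2O.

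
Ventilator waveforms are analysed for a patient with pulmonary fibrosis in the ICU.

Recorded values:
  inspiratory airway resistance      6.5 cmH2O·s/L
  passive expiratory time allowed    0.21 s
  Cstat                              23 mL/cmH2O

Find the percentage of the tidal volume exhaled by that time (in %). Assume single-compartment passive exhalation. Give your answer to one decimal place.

τ = R × C = 6.5 × 23 mL/cmH2O = 6.5 × 0.023 L/cmH2O = 0.1495 s.
Passive exhalation: V(t)/V₀ = e^(−t/τ) = e^(−0.21/0.1495) = 0.2454.
Fraction exhaled = 1 − 0.2454 = 0.7546 → 75.46%.

75.5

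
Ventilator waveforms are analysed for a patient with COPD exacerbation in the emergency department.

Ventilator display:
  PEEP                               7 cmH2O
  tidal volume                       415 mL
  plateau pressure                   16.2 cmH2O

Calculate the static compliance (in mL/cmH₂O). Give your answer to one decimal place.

Cstat = Vt / (Pplat − PEEP) = 415 / (16.2 − 7) = 415 / 9.2 = 45.109 mL/cmH2O.

45.1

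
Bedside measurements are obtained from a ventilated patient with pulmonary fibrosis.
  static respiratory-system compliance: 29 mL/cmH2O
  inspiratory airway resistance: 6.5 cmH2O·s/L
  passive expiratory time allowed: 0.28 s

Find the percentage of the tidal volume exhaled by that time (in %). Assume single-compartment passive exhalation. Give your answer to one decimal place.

77.4

τ = R × C = 6.5 × 29 mL/cmH2O = 6.5 × 0.029 L/cmH2O = 0.1885 s.
Passive exhalation: V(t)/V₀ = e^(−t/τ) = e^(−0.28/0.1885) = 0.2264.
Fraction exhaled = 1 − 0.2264 = 0.7736 → 77.36%.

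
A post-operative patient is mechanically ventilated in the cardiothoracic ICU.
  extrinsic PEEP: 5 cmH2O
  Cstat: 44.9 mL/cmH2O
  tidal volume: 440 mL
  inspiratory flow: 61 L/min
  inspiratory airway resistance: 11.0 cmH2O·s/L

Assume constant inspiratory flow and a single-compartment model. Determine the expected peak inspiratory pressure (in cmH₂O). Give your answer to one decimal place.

26.0

Flow: 61 L/min ÷ 60 = 1.0167 L/s.
Equation of motion (constant flow): PIP = Vt/C + R·V̇ + PEEP.
PIP = 440/44.9 + 11.0×1.0167 + 5 = 9.8 + 11.184 + 5 = 25.984 cmH2O.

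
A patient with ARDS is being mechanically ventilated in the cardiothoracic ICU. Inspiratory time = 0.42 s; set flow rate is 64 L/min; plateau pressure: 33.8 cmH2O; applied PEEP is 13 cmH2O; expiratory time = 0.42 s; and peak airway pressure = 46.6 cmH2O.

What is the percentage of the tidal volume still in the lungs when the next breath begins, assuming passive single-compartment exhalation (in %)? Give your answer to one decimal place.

Flow: 64 L/min ÷ 60 = 1.0667 L/s.
Vt = flow × Ti = 1.0667 L/s × 0.42 s × 1000 mL/L = 448.01 mL.
R = (PIP − Pplat)/V̇ = (46.6 − 33.8) / 1.0667 = 12.8/1.0667 = 12.0 cmH2O·s/L.
C = Vt/(Pplat − PEEP) = 448.01 / (33.8 − 13) = 448.01/20.8 = 21.539 mL/cmH2O.
τ = R × C = 12.0 × 0.02154 L/cmH2O = 0.2585 s.
Fraction remaining at end-expiration = e^(−Te/τ) = e^(−0.42/0.2585) = 0.197 → 19.7%.

19.7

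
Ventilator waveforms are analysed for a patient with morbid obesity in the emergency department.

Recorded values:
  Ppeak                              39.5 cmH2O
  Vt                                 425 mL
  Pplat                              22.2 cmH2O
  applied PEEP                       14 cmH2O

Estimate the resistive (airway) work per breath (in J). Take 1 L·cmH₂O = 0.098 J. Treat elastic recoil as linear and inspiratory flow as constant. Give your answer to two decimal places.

With constant inspiratory flow the resistive pressure is constant at PIP − Pplat = 39.5 − 22.2 = 17.3 cmH2O, so resistive work = 17.3 × 0.425 = 7.353 L·cmH2O.
× 0.098 J/(L·cmH2O) → 0.7206 J.

0.72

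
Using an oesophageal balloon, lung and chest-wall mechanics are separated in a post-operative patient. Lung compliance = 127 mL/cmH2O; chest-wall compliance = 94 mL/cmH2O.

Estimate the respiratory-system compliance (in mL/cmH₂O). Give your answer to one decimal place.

Lung and chest wall are elastances in series: 1/Crs = 1/CL + 1/Ccw.
1/Crs = 1/127 + 1/94 = 0.01851.
Crs = 54.025 mL/cmH2O.

54.0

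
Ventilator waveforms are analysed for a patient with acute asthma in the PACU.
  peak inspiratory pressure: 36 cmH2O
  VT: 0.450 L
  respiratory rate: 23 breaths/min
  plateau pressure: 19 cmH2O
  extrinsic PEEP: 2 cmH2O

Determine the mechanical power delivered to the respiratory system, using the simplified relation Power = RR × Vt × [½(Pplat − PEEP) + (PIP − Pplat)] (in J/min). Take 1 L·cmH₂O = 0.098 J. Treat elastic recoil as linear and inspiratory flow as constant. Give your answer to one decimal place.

Per-breath work = Vt × [½(Pplat−PEEP) + (PIP−Pplat)] = 0.450 × [0.5×17.0 + 17.0] = 0.450 × 25.5 = 11.475 L·cmH2O.
Power = 23 × 11.475 = 263.93 L·cmH2O/min.
× 0.098 J/(L·cmH2O) → 25.865 J/min.

25.9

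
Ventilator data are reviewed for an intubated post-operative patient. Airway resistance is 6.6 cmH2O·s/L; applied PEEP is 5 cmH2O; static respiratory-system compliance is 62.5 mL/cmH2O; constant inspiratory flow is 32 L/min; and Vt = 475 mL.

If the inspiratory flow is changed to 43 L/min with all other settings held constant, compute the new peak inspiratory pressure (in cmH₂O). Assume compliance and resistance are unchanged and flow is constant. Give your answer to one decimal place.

Flow: 32 L/min ÷ 60 = 0.5333 L/s.
New flow: 43 L/min ÷ 60 = 0.7167 L/s.
PIP = Vt/C + R·V̇ + PEEP (constant-flow equation of motion).
Only the resistive term changes: ΔPIP = R × ΔV̇ = 6.6 × (0.7167 − 0.5333) = 6.6 × 0.1834 = 1.21 cmH2O.
Original PIP = 475/62.5 + 6.6×0.5333 + 5 = 16.12 cmH2O; new PIP = 16.12 + (1.21) = 17.33 cmH2O.

17.3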